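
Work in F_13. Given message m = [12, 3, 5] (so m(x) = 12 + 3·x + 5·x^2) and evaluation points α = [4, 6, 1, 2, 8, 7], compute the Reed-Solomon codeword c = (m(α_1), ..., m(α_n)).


c = [0, 2, 7, 12, 5, 5]

Message polynomial: m(x) = 12 + 3·x + 5·x^2 (mod 13).
For each evaluation point α_i, compute m(α_i) mod 13:
  α_1 = 4: Horner steps 5 → 10 → 0, so m(4) = 0.
  α_2 = 6: Horner steps 5 → 7 → 2, so m(6) = 2.
  α_3 = 1: Horner steps 5 → 8 → 7, so m(1) = 7.
  α_4 = 2: Horner steps 5 → 0 → 12, so m(2) = 12.
  α_5 = 8: Horner steps 5 → 4 → 5, so m(8) = 5.
  α_6 = 7: Horner steps 5 → 12 → 5, so m(7) = 5.
Codeword c = [0, 2, 7, 12, 5, 5] ∈ F_13^6.


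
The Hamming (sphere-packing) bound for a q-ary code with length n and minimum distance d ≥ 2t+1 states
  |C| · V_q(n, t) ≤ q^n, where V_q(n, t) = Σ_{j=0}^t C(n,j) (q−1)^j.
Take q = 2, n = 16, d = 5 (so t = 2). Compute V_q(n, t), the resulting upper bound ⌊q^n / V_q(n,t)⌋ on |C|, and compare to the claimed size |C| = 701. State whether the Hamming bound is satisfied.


V_q(n, t) = 137, q^n = 65536, Hamming bound = 478, |C| = 701 > bound (violated).

Step 1: Compute V_q(n, t) = Σ_{j=0}^2 C(n, j) (q−1)^j.
  j = 0: C(16,0)·(1)^0 = 1·1 = 1.
  j = 1: C(16,1)·(1)^1 = 16·1 = 16.
  j = 2: C(16,2)·(1)^2 = 120·1 = 120.
  V_q(n, t) = 1 + 16 + 120 = 137.
Step 2: q^n = 2^16 = 65536.
Step 3: Hamming bound ⌊q^n / V_q(n,t)⌋ = ⌊65536/137⌋ = 478.
Step 4: Compare |C| = 701 to 478: violated.
The claimed |C| lies above the Hamming bound, so no 2-ary code of length 16 with d ≥ 5 can have 701 codewords.


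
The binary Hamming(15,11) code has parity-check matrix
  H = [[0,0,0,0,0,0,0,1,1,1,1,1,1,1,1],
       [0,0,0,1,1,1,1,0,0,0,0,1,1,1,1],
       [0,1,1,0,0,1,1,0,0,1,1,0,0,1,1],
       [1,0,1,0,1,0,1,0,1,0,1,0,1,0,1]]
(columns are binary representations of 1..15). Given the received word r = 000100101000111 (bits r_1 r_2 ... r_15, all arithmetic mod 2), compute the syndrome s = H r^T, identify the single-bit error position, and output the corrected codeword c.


s = (0, 1, 1, 0)^T, error position = 6, corrected codeword c = 000101101000111

Compute s = H r^T mod 2 one row at a time:
  s_1 = 0 + 1 + 0 + 0 + 0 + 1 + 1 + 1 = 4 ≡ 0 (mod 2).
  s_2 = 1 + 0 + 0 + 1 + 0 + 1 + 1 + 1 = 5 ≡ 1 (mod 2).
  s_3 = 0 + 0 + 0 + 1 + 0 + 0 + 1 + 1 = 3 ≡ 1 (mod 2).
  s_4 = 0 + 0 + 0 + 1 + 1 + 0 + 1 + 1 = 4 ≡ 0 (mod 2).
s = (0, 1, 1, 0)^T — this equals column 6 of H (binary 0110), so error is at position 6.
Correct: flip bit 6 of r = 000100101000111 to get c = 000101101000111.


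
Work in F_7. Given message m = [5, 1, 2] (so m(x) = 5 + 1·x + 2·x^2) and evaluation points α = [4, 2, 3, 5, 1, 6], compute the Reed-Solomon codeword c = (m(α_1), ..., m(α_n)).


c = [6, 1, 5, 4, 1, 6]

Message polynomial: m(x) = 5 + 1·x + 2·x^2 (mod 7).
For each evaluation point α_i, compute m(α_i) mod 7:
  α_1 = 4: Horner steps 2 → 2 → 6, so m(4) = 6.
  α_2 = 2: Horner steps 2 → 5 → 1, so m(2) = 1.
  α_3 = 3: Horner steps 2 → 0 → 5, so m(3) = 5.
  α_4 = 5: Horner steps 2 → 4 → 4, so m(5) = 4.
  α_5 = 1: Horner steps 2 → 3 → 1, so m(1) = 1.
  α_6 = 6: Horner steps 2 → 6 → 6, so m(6) = 6.
Codeword c = [6, 1, 5, 4, 1, 6] ∈ F_7^6.


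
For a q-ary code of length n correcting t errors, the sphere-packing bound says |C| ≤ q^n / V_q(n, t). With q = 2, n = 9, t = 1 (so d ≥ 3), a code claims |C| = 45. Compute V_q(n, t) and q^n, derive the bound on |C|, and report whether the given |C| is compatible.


V_q(n, t) = 10, q^n = 512, Hamming bound = 51, |C| = 45 ≤ bound (satisfied).

Step 1: Compute V_q(n, t) = Σ_{j=0}^1 C(n, j) (q−1)^j.
  j = 0: C(9,0)·(1)^0 = 1·1 = 1.
  j = 1: C(9,1)·(1)^1 = 9·1 = 9.
  V_q(n, t) = 1 + 9 = 10.
Step 2: q^n = 2^9 = 512.
Step 3: Hamming bound ⌊q^n / V_q(n,t)⌋ = ⌊512/10⌋ = 51.
Step 4: Compare |C| = 45 to 51: satisfied.
The claimed |C| lies below the Hamming bound.


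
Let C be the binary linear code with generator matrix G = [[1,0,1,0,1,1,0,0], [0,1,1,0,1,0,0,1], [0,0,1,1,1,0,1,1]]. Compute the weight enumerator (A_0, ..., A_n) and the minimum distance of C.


Weight distribution: A_0 = 1, A_3 = 1, A_4 = 3, A_5 = 2, A_7 = 1. Minimum distance d = 3.

Enumerate all 2^3 = 8 messages m ∈ F_2^3.
For each, compute codeword c = mG in F_2^8, then tally its weight.
  m = 000 → c = 00000000, weight = 0.
  m = 100 → c = 10101100, weight = 4.
  m = 010 → c = 01101001, weight = 4.
  m = 110 → c = 11000101, weight = 4.
  m = 001 → c = 00111011, weight = 5.
  m = 101 → c = 10010111, weight = 5.
  m = 011 → c = 01010010, weight = 3.
  m = 111 → c = 11111110, weight = 7.
Tally weights:
  weight 0: 1 codewords.
  weight 3: 1 codewords.
  weight 4: 3 codewords.
  weight 5: 2 codewords.
  weight 7: 1 codewords.
Minimum distance d = smallest w > 0 with A_w > 0 = 3.
Sanity: Σ A_w = 8 = 2^3 = 8 ✓.


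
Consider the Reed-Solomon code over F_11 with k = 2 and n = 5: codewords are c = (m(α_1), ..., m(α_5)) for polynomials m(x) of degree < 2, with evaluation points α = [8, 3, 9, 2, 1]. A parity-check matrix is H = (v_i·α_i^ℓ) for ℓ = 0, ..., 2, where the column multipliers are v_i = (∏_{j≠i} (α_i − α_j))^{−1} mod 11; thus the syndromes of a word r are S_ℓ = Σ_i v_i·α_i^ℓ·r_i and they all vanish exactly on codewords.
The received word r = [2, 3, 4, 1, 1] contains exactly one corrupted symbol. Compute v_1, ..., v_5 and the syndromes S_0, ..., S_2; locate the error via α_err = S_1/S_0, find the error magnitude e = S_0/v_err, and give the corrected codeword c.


S = (1, 1, 1), error at position 5, error magnitude e = 2, c = [2, 3, 4, 1, 10].

Step 1: column multipliers v_i = (∏_{j≠i}(α_i − α_j))^{−1} mod 11.
  i = 1 (α = 8): (8−3)(8−9)(8−2)(8−1) = 5·(−1)·6·7 = −210 ≡ 10, so v_1 = 10^{−1} = 10 (mod 11).
  i = 2 (α = 3): (3−8)(3−9)(3−2)(3−1) = (−5)·(−6)·1·2 = 60 ≡ 5, so v_2 = 5^{−1} = 9 (mod 11).
  i = 3 (α = 9): (9−8)(9−3)(9−2)(9−1) = 1·6·7·8 = 336 ≡ 6, so v_3 = 6^{−1} = 2 (mod 11).
  i = 4 (α = 2): (2−8)(2−3)(2−9)(2−1) = (−6)·(−1)·(−7)·1 = −42 ≡ 2, so v_4 = 2^{−1} = 6 (mod 11).
  i = 5 (α = 1): (1−8)(1−3)(1−9)(1−2) = (−7)·(−2)·(−8)·(−1) = 112 ≡ 2, so v_5 = 2^{−1} = 6 (mod 11).
  v = [10, 9, 2, 6, 6].
Step 2: syndromes of r = [2, 3, 4, 1, 1] (all sums mod 11).
  S_0 = Σ v_i r_i = 10·2 + 9·3 + 2·4 + 6·1 + 6·1 = 67 ≡ 1.
  S_1 = Σ v_i α_i r_i = 10·8·2 + 9·3·3 + 2·9·4 + 6·2·1 + 6·1·1 = 331 ≡ 1.
  α_i^2 mod 11 = [9, 9, 4, 4, 1].
  S_2 = Σ v_i α_i^2 r_i = 10·9·2 + 9·9·3 + 2·4·4 + 6·4·1 + 6·1·1 = 485 ≡ 1.
  S = (1, 1, 1) ≠ 0, so r is not a codeword (an error is present).
Step 3: locate the error. For a single error e at position i, S_ℓ = v_i·e·α_i^ℓ, so α_err = S_1/S_0.
  S_0^{−1} = 1^{−1} = 1 (mod 11), so α_err = 1·1 = 1 ≡ 1 = α_5. Error position i = 5.
  Consistency check: S_2/S_1 = 1·1 = 1 ≡ 1 = α_err ✓ (single-error assumption holds).
Step 4: error magnitude e = S_0/v_5 = S_0·∏_{j≠5}(α_5 − α_j) = 1·2 = 2 ≡ 2 (mod 11).
Step 5: correct position 5: c_5 = r_5 − e = 1 − 2 ≡ 10 (mod 11). Hence c = [2, 3, 4, 1, 10].
  Check: interpolating c through the α_i gives m(x) = 8 + 2·x (degree < 2) with m(α_i) = c_i for every i, so c is indeed a codeword.


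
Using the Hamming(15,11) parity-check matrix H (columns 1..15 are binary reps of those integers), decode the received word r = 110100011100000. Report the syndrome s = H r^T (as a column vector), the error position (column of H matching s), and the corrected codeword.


s = (1, 1, 0, 0)^T, error position = 12, corrected codeword c = 110100011101000

Compute s = H r^T mod 2 one row at a time:
  s_1 = 1 + 1 + 1 + 0 + 0 + 0 + 0 + 0 = 3 ≡ 1 (mod 2).
  s_2 = 1 + 0 + 0 + 0 + 0 + 0 + 0 + 0 = 1 ≡ 1 (mod 2).
  s_3 = 1 + 0 + 0 + 0 + 1 + 0 + 0 + 0 = 2 ≡ 0 (mod 2).
  s_4 = 1 + 0 + 0 + 0 + 1 + 0 + 0 + 0 = 2 ≡ 0 (mod 2).
s = (1, 1, 0, 0)^T — this equals column 12 of H (binary 1100), so error is at position 12.
Correct: flip bit 12 of r = 110100011100000 to get c = 110100011101000.


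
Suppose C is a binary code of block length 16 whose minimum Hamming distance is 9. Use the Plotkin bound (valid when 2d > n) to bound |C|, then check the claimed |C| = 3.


Plotkin bound M ≤ 8; given |C| = 3 ≤ bound (satisfied).

Check applicability: 2d = 18, n = 16.
2d − n = 2 > 0, so Plotkin applies.
Compute d/(2d−n) = 9/2 ≈ 4.5000.
⌊d/(2d−n)⌋ = 4.
Plotkin bound: M ≤ 2·4 = 8.
Given |C| = 3, check: satisfied.
This |C| is below the Plotkin bound.


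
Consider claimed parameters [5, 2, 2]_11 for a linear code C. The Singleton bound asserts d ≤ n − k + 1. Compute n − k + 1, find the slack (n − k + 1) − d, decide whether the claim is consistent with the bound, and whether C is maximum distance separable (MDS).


Singleton RHS = n − k + 1 = 4, slack = 2, bound satisfied, not MDS.

Singleton bound: d ≤ n − k + 1.
Here n = 5, k = 2, so n − k + 1 = 4.
Given d = 2, check d ≤ 4: YES.
Slack = (n − k + 1) − d = 2.
The code is NOT MDS (slack = 2 > 0).
Description: the claimed parameters are [5, 2, 2]_11; such a code would be non-MDS.


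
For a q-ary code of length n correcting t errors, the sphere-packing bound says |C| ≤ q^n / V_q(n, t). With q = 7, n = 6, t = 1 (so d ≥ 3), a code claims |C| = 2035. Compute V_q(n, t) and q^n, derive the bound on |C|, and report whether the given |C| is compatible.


V_q(n, t) = 37, q^n = 117649, Hamming bound = 3179, |C| = 2035 ≤ bound (satisfied).

Step 1: Compute V_q(n, t) = Σ_{j=0}^1 C(n, j) (q−1)^j.
  j = 0: C(6,0)·(6)^0 = 1·1 = 1.
  j = 1: C(6,1)·(6)^1 = 6·6 = 36.
  V_q(n, t) = 1 + 36 = 37.
Step 2: q^n = 7^6 = 117649.
Step 3: Hamming bound ⌊q^n / V_q(n,t)⌋ = ⌊117649/37⌋ = 3179.
Step 4: Compare |C| = 2035 to 3179: satisfied.
The claimed |C| lies below the Hamming bound.


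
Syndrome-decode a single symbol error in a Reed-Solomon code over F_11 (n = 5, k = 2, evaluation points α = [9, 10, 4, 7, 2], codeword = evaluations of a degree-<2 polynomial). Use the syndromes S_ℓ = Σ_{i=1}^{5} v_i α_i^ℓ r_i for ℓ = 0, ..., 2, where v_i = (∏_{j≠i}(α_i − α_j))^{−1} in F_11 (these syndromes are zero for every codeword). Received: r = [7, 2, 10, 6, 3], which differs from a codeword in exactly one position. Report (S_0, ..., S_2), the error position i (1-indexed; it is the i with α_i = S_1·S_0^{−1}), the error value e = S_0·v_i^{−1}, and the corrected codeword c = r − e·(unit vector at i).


S = (6, 1, 2), error at position 5, error magnitude e = 5, c = [7, 2, 10, 6, 9].

Step 1: column multipliers v_i = (∏_{j≠i}(α_i − α_j))^{−1} mod 11.
  i = 1 (α = 9): (9−10)(9−4)(9−7)(9−2) = (−1)·5·2·7 = −70 ≡ 7, so v_1 = 7^{−1} = 8 (mod 11).
  i = 2 (α = 10): (10−9)(10−4)(10−7)(10−2) = 1·6·3·8 = 144 ≡ 1, so v_2 = 1^{−1} = 1 (mod 11).
  i = 3 (α = 4): (4−9)(4−10)(4−7)(4−2) = (−5)·(−6)·(−3)·2 = −180 ≡ 7, so v_3 = 7^{−1} = 8 (mod 11).
  i = 4 (α = 7): (7−9)(7−10)(7−4)(7−2) = (−2)·(−3)·3·5 = 90 ≡ 2, so v_4 = 2^{−1} = 6 (mod 11).
  i = 5 (α = 2): (2−9)(2−10)(2−4)(2−7) = (−7)·(−8)·(−2)·(−5) = 560 ≡ 10, so v_5 = 10^{−1} = 10 (mod 11).
  v = [8, 1, 8, 6, 10].
Step 2: syndromes of r = [7, 2, 10, 6, 3] (all sums mod 11).
  S_0 = Σ v_i r_i = 8·7 + 1·2 + 8·10 + 6·6 + 10·3 = 204 ≡ 6.
  S_1 = Σ v_i α_i r_i = 8·9·7 + 1·10·2 + 8·4·10 + 6·7·6 + 10·2·3 = 1156 ≡ 1.
  α_i^2 mod 11 = [4, 1, 5, 5, 4].
  S_2 = Σ v_i α_i^2 r_i = 8·4·7 + 1·1·2 + 8·5·10 + 6·5·6 + 10·4·3 = 926 ≡ 2.
  S = (6, 1, 2) ≠ 0, so r is not a codeword (an error is present).
Step 3: locate the error. For a single error e at position i, S_ℓ = v_i·e·α_i^ℓ, so α_err = S_1/S_0.
  S_0^{−1} = 6^{−1} = 2 (mod 11), so α_err = 1·2 = 2 ≡ 2 = α_5. Error position i = 5.
  Consistency check: S_2/S_1 = 2·1 = 2 ≡ 2 = α_err ✓ (single-error assumption holds).
Step 4: error magnitude e = S_0/v_5 = S_0·∏_{j≠5}(α_5 − α_j) = 6·10 = 60 ≡ 5 (mod 11).
Step 5: correct position 5: c_5 = r_5 − e = 3 − 5 ≡ 9 (mod 11). Hence c = [7, 2, 10, 6, 9].
  Check: interpolating c through the α_i gives m(x) = 8 + 6·x (degree < 2) with m(α_i) = c_i for every i, so c is indeed a codeword.


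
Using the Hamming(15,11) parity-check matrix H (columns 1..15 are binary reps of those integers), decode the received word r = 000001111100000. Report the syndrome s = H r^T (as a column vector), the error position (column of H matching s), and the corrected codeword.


s = (1, 0, 1, 0)^T, error position = 10, corrected codeword c = 000001111000000

Compute s = H r^T mod 2 one row at a time:
  s_1 = 1 + 1 + 1 + 0 + 0 + 0 + 0 + 0 = 3 ≡ 1 (mod 2).
  s_2 = 0 + 0 + 1 + 1 + 0 + 0 + 0 + 0 = 2 ≡ 0 (mod 2).
  s_3 = 0 + 0 + 1 + 1 + 1 + 0 + 0 + 0 = 3 ≡ 1 (mod 2).
  s_4 = 0 + 0 + 0 + 1 + 1 + 0 + 0 + 0 = 2 ≡ 0 (mod 2).
s = (1, 0, 1, 0)^T — this equals column 10 of H (binary 1010), so error is at position 10.
Correct: flip bit 10 of r = 000001111100000 to get c = 000001111000000.


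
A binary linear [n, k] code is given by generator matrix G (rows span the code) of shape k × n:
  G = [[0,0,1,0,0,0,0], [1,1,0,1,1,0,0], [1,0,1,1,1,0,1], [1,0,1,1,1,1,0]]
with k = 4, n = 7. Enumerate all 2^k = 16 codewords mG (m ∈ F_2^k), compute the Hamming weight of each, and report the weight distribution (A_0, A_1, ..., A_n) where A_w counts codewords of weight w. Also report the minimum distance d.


Weight distribution: A_0 = 1, A_1 = 1, A_2 = 3, A_3 = 3, A_4 = 3, A_5 = 3, A_6 = 1, A_7 = 1. Minimum distance d = 1.

Enumerate all 2^4 = 16 messages m ∈ F_2^4.
For each, compute codeword c = mG in F_2^7, then tally its weight.
  m = 0000 → c = 0000000, weight = 0.
  m = 1000 → c = 0010000, weight = 1.
  m = 0100 → c = 1101100, weight = 4.
  m = 1100 → c = 1111100, weight = 5.
  m = 0010 → c = 1011101, weight = 5.
  m = 1010 → c = 1001101, weight = 4.
  m = 0110 → c = 0110001, weight = 3.
  m = 1110 → c = 0100001, weight = 2.
  m = 0001 → c = 1011110, weight = 5.
  m = 1001 → c = 1001110, weight = 4.
  m = 0101 → c = 0110010, weight = 3.
  m = 1101 → c = 0100010, weight = 2.
  m = 0011 → c = 0000011, weight = 2.
  m = 1011 → c = 0010011, weight = 3.
  m = 0111 → c = 1101111, weight = 6.
  m = 1111 → c = 1111111, weight = 7.
Tally weights:
  weight 0: 1 codewords.
  weight 1: 1 codewords.
  weight 2: 3 codewords.
  weight 3: 3 codewords.
  weight 4: 3 codewords.
  weight 5: 3 codewords.
  weight 6: 1 codewords.
  weight 7: 1 codewords.
Minimum distance d = smallest w > 0 with A_w > 0 = 1.
Sanity: Σ A_w = 16 = 2^4 = 16 ✓.


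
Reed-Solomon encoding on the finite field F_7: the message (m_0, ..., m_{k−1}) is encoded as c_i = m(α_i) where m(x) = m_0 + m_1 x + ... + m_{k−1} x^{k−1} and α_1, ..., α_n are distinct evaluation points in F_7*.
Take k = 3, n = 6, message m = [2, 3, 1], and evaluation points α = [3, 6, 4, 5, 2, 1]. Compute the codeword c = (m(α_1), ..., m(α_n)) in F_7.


c = [6, 0, 2, 0, 5, 6]

Message polynomial: m(x) = 2 + 3·x + 1·x^2 (mod 7).
For each evaluation point α_i, compute m(α_i) mod 7:
  α_1 = 3: Horner steps 1 → 6 → 6, so m(3) = 6.
  α_2 = 6: Horner steps 1 → 2 → 0, so m(6) = 0.
  α_3 = 4: Horner steps 1 → 0 → 2, so m(4) = 2.
  α_4 = 5: Horner steps 1 → 1 → 0, so m(5) = 0.
  α_5 = 2: Horner steps 1 → 5 → 5, so m(2) = 5.
  α_6 = 1: Horner steps 1 → 4 → 6, so m(1) = 6.
Codeword c = [6, 0, 2, 0, 5, 6] ∈ F_7^6.


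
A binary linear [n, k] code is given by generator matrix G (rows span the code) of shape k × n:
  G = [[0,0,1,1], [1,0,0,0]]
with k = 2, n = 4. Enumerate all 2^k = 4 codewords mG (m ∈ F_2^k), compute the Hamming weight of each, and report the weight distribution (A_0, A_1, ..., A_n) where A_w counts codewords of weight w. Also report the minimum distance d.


Weight distribution: A_0 = 1, A_1 = 1, A_2 = 1, A_3 = 1. Minimum distance d = 1.

Enumerate all 2^2 = 4 messages m ∈ F_2^2.
For each, compute codeword c = mG in F_2^4, then tally its weight.
  m = 00 → c = 0000, weight = 0.
  m = 10 → c = 0011, weight = 2.
  m = 01 → c = 1000, weight = 1.
  m = 11 → c = 1011, weight = 3.
Tally weights:
  weight 0: 1 codewords.
  weight 1: 1 codewords.
  weight 2: 1 codewords.
  weight 3: 1 codewords.
Minimum distance d = smallest w > 0 with A_w > 0 = 1.
Sanity: Σ A_w = 4 = 2^2 = 4 ✓.


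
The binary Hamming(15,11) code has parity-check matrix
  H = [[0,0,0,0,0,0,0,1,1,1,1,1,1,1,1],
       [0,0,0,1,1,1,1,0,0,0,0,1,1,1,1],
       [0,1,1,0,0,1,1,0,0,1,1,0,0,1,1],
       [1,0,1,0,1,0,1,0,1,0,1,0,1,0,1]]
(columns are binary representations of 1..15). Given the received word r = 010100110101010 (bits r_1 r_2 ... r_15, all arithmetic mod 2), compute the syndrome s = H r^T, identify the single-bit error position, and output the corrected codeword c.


s = (0, 0, 0, 1)^T, error position = 1, corrected codeword c = 110100110101010

Compute s = H r^T mod 2 one row at a time:
  s_1 = 1 + 0 + 1 + 0 + 1 + 0 + 1 + 0 = 4 ≡ 0 (mod 2).
  s_2 = 1 + 0 + 0 + 1 + 1 + 0 + 1 + 0 = 4 ≡ 0 (mod 2).
  s_3 = 1 + 0 + 0 + 1 + 1 + 0 + 1 + 0 = 4 ≡ 0 (mod 2).
  s_4 = 0 + 0 + 0 + 1 + 0 + 0 + 0 + 0 = 1 ≡ 1 (mod 2).
s = (0, 0, 0, 1)^T — this equals column 1 of H (binary 0001), so error is at position 1.
Correct: flip bit 1 of r = 010100110101010 to get c = 110100110101010.


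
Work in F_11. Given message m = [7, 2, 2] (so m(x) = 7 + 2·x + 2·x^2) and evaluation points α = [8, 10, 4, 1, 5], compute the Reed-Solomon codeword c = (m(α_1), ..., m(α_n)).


c = [8, 7, 3, 0, 1]

Message polynomial: m(x) = 7 + 2·x + 2·x^2 (mod 11).
For each evaluation point α_i, compute m(α_i) mod 11:
  α_1 = 8: Horner steps 2 → 7 → 8, so m(8) = 8.
  α_2 = 10: Horner steps 2 → 0 → 7, so m(10) = 7.
  α_3 = 4: Horner steps 2 → 10 → 3, so m(4) = 3.
  α_4 = 1: Horner steps 2 → 4 → 0, so m(1) = 0.
  α_5 = 5: Horner steps 2 → 1 → 1, so m(5) = 1.
Codeword c = [8, 7, 3, 0, 1] ∈ F_11^5.


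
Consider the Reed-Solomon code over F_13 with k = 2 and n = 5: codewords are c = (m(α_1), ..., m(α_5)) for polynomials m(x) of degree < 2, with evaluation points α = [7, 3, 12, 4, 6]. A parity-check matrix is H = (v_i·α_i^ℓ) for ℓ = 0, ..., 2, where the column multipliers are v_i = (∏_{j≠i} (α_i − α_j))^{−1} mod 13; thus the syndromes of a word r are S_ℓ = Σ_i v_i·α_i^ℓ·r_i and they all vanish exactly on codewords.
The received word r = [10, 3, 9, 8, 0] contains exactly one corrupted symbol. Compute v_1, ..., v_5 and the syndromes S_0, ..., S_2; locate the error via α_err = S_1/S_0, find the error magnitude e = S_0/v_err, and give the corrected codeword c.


S = (6, 10, 8), error at position 5, error magnitude e = 8, c = [10, 3, 9, 8, 5].

Step 1: column multipliers v_i = (∏_{j≠i}(α_i − α_j))^{−1} mod 13.
  i = 1 (α = 7): (7−3)(7−12)(7−4)(7−6) = 4·(−5)·3·1 = −60 ≡ 5, so v_1 = 5^{−1} = 8 (mod 13).
  i = 2 (α = 3): (3−7)(3−12)(3−4)(3−6) = (−4)·(−9)·(−1)·(−3) = 108 ≡ 4, so v_2 = 4^{−1} = 10 (mod 13).
  i = 3 (α = 12): (12−7)(12−3)(12−4)(12−6) = 5·9·8·6 = 2160 ≡ 2, so v_3 = 2^{−1} = 7 (mod 13).
  i = 4 (α = 4): (4−7)(4−3)(4−12)(4−6) = (−3)·1·(−8)·(−2) = −48 ≡ 4, so v_4 = 4^{−1} = 10 (mod 13).
  i = 5 (α = 6): (6−7)(6−3)(6−12)(6−4) = (−1)·3·(−6)·2 = 36 ≡ 10, so v_5 = 10^{−1} = 4 (mod 13).
  v = [8, 10, 7, 10, 4].
Step 2: syndromes of r = [10, 3, 9, 8, 0] (all sums mod 13).
  S_0 = Σ v_i r_i = 8·10 + 10·3 + 7·9 + 10·8 + 4·0 = 253 ≡ 6.
  S_1 = Σ v_i α_i r_i = 8·7·10 + 10·3·3 + 7·12·9 + 10·4·8 + 4·6·0 = 1726 ≡ 10.
  α_i^2 mod 13 = [10, 9, 1, 3, 10].
  S_2 = Σ v_i α_i^2 r_i = 8·10·10 + 10·9·3 + 7·1·9 + 10·3·8 + 4·10·0 = 1373 ≡ 8.
  S = (6, 10, 8) ≠ 0, so r is not a codeword (an error is present).
Step 3: locate the error. For a single error e at position i, S_ℓ = v_i·e·α_i^ℓ, so α_err = S_1/S_0.
  S_0^{−1} = 6^{−1} = 11 (mod 13), so α_err = 10·11 = 110 ≡ 6 = α_5. Error position i = 5.
  Consistency check: S_2/S_1 = 8·4 = 32 ≡ 6 = α_err ✓ (single-error assumption holds).
Step 4: error magnitude e = S_0/v_5 = S_0·∏_{j≠5}(α_5 − α_j) = 6·10 = 60 ≡ 8 (mod 13).
Step 5: correct position 5: c_5 = r_5 − e = 0 − 8 ≡ 5 (mod 13). Hence c = [10, 3, 9, 8, 5].
  Check: interpolating c through the α_i gives m(x) = 1 + 5·x (degree < 2) with m(α_i) = c_i for every i, so c is indeed a codeword.


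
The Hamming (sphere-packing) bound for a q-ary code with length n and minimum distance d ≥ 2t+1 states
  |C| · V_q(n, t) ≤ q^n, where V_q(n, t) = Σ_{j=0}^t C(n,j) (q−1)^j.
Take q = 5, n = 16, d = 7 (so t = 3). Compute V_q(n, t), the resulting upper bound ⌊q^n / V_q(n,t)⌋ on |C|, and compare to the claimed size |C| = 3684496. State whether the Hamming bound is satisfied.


V_q(n, t) = 37825, q^n = 152587890625, Hamming bound = 4034048, |C| = 3684496 ≤ bound (satisfied).

Step 1: Compute V_q(n, t) = Σ_{j=0}^3 C(n, j) (q−1)^j.
  j = 0: C(16,0)·(4)^0 = 1·1 = 1.
  j = 1: C(16,1)·(4)^1 = 16·4 = 64.
  j = 2: C(16,2)·(4)^2 = 120·16 = 1920.
  j = 3: C(16,3)·(4)^3 = 560·64 = 35840.
  V_q(n, t) = 1 + 64 + 1920 + 35840 = 37825.
Step 2: q^n = 5^16 = 152587890625.
Step 3: Hamming bound ⌊q^n / V_q(n,t)⌋ = ⌊152587890625/37825⌋ = 4034048.
Step 4: Compare |C| = 3684496 to 4034048: satisfied.
The claimed |C| lies below the Hamming bound.


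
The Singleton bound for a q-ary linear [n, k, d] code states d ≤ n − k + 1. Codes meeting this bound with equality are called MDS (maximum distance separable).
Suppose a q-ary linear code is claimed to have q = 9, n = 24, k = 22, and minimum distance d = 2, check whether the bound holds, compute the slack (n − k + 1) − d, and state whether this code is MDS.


Singleton RHS = n − k + 1 = 3, slack = 1, bound satisfied, not MDS.

Singleton bound: d ≤ n − k + 1.
Here n = 24, k = 22, so n − k + 1 = 3.
Given d = 2, check d ≤ 3: YES.
Slack = (n − k + 1) − d = 1.
The code is NOT MDS (slack = 1 > 0).
Description: the claimed parameters are [24, 22, 2]_9; such a code would be non-MDS.


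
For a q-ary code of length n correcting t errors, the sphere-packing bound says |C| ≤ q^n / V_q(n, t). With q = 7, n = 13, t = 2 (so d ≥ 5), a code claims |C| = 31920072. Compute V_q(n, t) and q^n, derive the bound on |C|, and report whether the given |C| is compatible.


V_q(n, t) = 2887, q^n = 96889010407, Hamming bound = 33560446, |C| = 31920072 ≤ bound (satisfied).

Step 1: Compute V_q(n, t) = Σ_{j=0}^2 C(n, j) (q−1)^j.
  j = 0: C(13,0)·(6)^0 = 1·1 = 1.
  j = 1: C(13,1)·(6)^1 = 13·6 = 78.
  j = 2: C(13,2)·(6)^2 = 78·36 = 2808.
  V_q(n, t) = 1 + 78 + 2808 = 2887.
Step 2: q^n = 7^13 = 96889010407.
Step 3: Hamming bound ⌊q^n / V_q(n,t)⌋ = ⌊96889010407/2887⌋ = 33560446.
Step 4: Compare |C| = 31920072 to 33560446: satisfied.
The claimed |C| lies below the Hamming bound.


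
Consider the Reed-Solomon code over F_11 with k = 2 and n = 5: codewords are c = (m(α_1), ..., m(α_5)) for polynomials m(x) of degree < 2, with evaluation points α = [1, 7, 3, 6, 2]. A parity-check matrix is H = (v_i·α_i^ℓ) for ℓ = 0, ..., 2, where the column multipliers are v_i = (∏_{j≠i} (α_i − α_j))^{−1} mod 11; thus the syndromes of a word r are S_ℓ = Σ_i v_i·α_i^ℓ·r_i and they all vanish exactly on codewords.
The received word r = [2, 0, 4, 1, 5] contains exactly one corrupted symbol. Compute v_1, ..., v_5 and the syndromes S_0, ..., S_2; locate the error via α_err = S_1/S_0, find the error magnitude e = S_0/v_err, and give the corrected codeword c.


S = (8, 8, 8), error at position 1, error magnitude e = 7, c = [6, 0, 4, 1, 5].

Step 1: column multipliers v_i = (∏_{j≠i}(α_i − α_j))^{−1} mod 11.
  i = 1 (α = 1): (1−7)(1−3)(1−6)(1−2) = (−6)·(−2)·(−5)·(−1) = 60 ≡ 5, so v_1 = 5^{−1} = 9 (mod 11).
  i = 2 (α = 7): (7−1)(7−3)(7−6)(7−2) = 6·4·1·5 = 120 ≡ 10, so v_2 = 10^{−1} = 10 (mod 11).
  i = 3 (α = 3): (3−1)(3−7)(3−6)(3−2) = 2·(−4)·(−3)·1 = 24 ≡ 2, so v_3 = 2^{−1} = 6 (mod 11).
  i = 4 (α = 6): (6−1)(6−7)(6−3)(6−2) = 5·(−1)·3·4 = −60 ≡ 6, so v_4 = 6^{−1} = 2 (mod 11).
  i = 5 (α = 2): (2−1)(2−7)(2−3)(2−6) = 1·(−5)·(−1)·(−4) = −20 ≡ 2, so v_5 = 2^{−1} = 6 (mod 11).
  v = [9, 10, 6, 2, 6].
Step 2: syndromes of r = [2, 0, 4, 1, 5] (all sums mod 11).
  S_0 = Σ v_i r_i = 9·2 + 10·0 + 6·4 + 2·1 + 6·5 = 74 ≡ 8.
  S_1 = Σ v_i α_i r_i = 9·1·2 + 10·7·0 + 6·3·4 + 2·6·1 + 6·2·5 = 162 ≡ 8.
  α_i^2 mod 11 = [1, 5, 9, 3, 4].
  S_2 = Σ v_i α_i^2 r_i = 9·1·2 + 10·5·0 + 6·9·4 + 2·3·1 + 6·4·5 = 360 ≡ 8.
  S = (8, 8, 8) ≠ 0, so r is not a codeword (an error is present).
Step 3: locate the error. For a single error e at position i, S_ℓ = v_i·e·α_i^ℓ, so α_err = S_1/S_0.
  S_0^{−1} = 8^{−1} = 7 (mod 11), so α_err = 8·7 = 56 ≡ 1 = α_1. Error position i = 1.
  Consistency check: S_2/S_1 = 8·7 = 56 ≡ 1 = α_err ✓ (single-error assumption holds).
Step 4: error magnitude e = S_0/v_1 = S_0·∏_{j≠1}(α_1 − α_j) = 8·5 = 40 ≡ 7 (mod 11).
Step 5: correct position 1: c_1 = r_1 − e = 2 − 7 ≡ 6 (mod 11). Hence c = [6, 0, 4, 1, 5].
  Check: interpolating c through the α_i gives m(x) = 7 + 10·x (degree < 2) with m(α_i) = c_i for every i, so c is indeed a codeword.


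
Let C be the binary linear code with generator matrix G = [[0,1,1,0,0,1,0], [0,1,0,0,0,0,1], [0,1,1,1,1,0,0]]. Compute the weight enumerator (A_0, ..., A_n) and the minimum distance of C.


Weight distribution: A_0 = 1, A_2 = 1, A_3 = 3, A_4 = 2, A_5 = 1. Minimum distance d = 2.

Enumerate all 2^3 = 8 messages m ∈ F_2^3.
For each, compute codeword c = mG in F_2^7, then tally its weight.
  m = 000 → c = 0000000, weight = 0.
  m = 100 → c = 0110010, weight = 3.
  m = 010 → c = 0100001, weight = 2.
  m = 110 → c = 0010011, weight = 3.
  m = 001 → c = 0111100, weight = 4.
  m = 101 → c = 0001110, weight = 3.
  m = 011 → c = 0011101, weight = 4.
  m = 111 → c = 0101111, weight = 5.
Tally weights:
  weight 0: 1 codewords.
  weight 2: 1 codewords.
  weight 3: 3 codewords.
  weight 4: 2 codewords.
  weight 5: 1 codewords.
Minimum distance d = smallest w > 0 with A_w > 0 = 2.
Sanity: Σ A_w = 8 = 2^3 = 8 ✓.


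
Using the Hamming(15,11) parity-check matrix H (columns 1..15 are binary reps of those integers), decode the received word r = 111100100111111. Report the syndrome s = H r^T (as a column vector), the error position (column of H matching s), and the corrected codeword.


s = (0, 0, 1, 0)^T, error position = 2, corrected codeword c = 101100100111111

Compute s = H r^T mod 2 one row at a time:
  s_1 = 0 + 0 + 1 + 1 + 1 + 1 + 1 + 1 = 6 ≡ 0 (mod 2).
  s_2 = 1 + 0 + 0 + 1 + 1 + 1 + 1 + 1 = 6 ≡ 0 (mod 2).
  s_3 = 1 + 1 + 0 + 1 + 1 + 1 + 1 + 1 = 7 ≡ 1 (mod 2).
  s_4 = 1 + 1 + 0 + 1 + 0 + 1 + 1 + 1 = 6 ≡ 0 (mod 2).
s = (0, 0, 1, 0)^T — this equals column 2 of H (binary 0010), so error is at position 2.
Correct: flip bit 2 of r = 111100100111111 to get c = 101100100111111.


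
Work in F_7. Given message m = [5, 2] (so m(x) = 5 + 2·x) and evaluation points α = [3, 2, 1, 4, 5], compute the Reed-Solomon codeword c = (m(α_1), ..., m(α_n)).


c = [4, 2, 0, 6, 1]

Message polynomial: m(x) = 5 + 2·x (mod 7).
For each evaluation point α_i, compute m(α_i) mod 7:
  α_1 = 3: Horner steps 2 → 4, so m(3) = 4.
  α_2 = 2: Horner steps 2 → 2, so m(2) = 2.
  α_3 = 1: Horner steps 2 → 0, so m(1) = 0.
  α_4 = 4: Horner steps 2 → 6, so m(4) = 6.
  α_5 = 5: Horner steps 2 → 1, so m(5) = 1.
Codeword c = [4, 2, 0, 6, 1] ∈ F_7^5.


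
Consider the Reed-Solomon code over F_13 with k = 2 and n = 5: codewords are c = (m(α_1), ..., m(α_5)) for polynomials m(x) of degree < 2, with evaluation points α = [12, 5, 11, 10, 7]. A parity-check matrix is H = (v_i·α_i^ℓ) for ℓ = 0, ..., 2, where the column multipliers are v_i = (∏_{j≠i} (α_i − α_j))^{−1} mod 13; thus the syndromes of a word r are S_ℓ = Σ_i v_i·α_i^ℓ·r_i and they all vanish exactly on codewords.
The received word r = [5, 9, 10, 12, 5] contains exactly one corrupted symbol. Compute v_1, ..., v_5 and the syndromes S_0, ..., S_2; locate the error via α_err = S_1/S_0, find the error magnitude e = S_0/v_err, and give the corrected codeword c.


S = (2, 11, 2), error at position 1, error magnitude e = 10, c = [8, 9, 10, 12, 5].

Step 1: column multipliers v_i = (∏_{j≠i}(α_i − α_j))^{−1} mod 13.
  i = 1 (α = 12): (12−5)(12−11)(12−10)(12−7) = 7·1·2·5 = 70 ≡ 5, so v_1 = 5^{−1} = 8 (mod 13).
  i = 2 (α = 5): (5−12)(5−11)(5−10)(5−7) = (−7)·(−6)·(−5)·(−2) = 420 ≡ 4, so v_2 = 4^{−1} = 10 (mod 13).
  i = 3 (α = 11): (11−12)(11−5)(11−10)(11−7) = (−1)·6·1·4 = −24 ≡ 2, so v_3 = 2^{−1} = 7 (mod 13).
  i = 4 (α = 10): (10−12)(10−5)(10−11)(10−7) = (−2)·5·(−1)·3 = 30 ≡ 4, so v_4 = 4^{−1} = 10 (mod 13).
  i = 5 (α = 7): (7−12)(7−5)(7−11)(7−10) = (−5)·2·(−4)·(−3) = −120 ≡ 10, so v_5 = 10^{−1} = 4 (mod 13).
  v = [8, 10, 7, 10, 4].
Step 2: syndromes of r = [5, 9, 10, 12, 5] (all sums mod 13).
  S_0 = Σ v_i r_i = 8·5 + 10·9 + 7·10 + 10·12 + 4·5 = 340 ≡ 2.
  S_1 = Σ v_i α_i r_i = 8·12·5 + 10·5·9 + 7·11·10 + 10·10·12 + 4·7·5 = 3040 ≡ 11.
  α_i^2 mod 13 = [1, 12, 4, 9, 10].
  S_2 = Σ v_i α_i^2 r_i = 8·1·5 + 10·12·9 + 7·4·10 + 10·9·12 + 4·10·5 = 2680 ≡ 2.
  S = (2, 11, 2) ≠ 0, so r is not a codeword (an error is present).
Step 3: locate the error. For a single error e at position i, S_ℓ = v_i·e·α_i^ℓ, so α_err = S_1/S_0.
  S_0^{−1} = 2^{−1} = 7 (mod 13), so α_err = 11·7 = 77 ≡ 12 = α_1. Error position i = 1.
  Consistency check: S_2/S_1 = 2·6 = 12 ≡ 12 = α_err ✓ (single-error assumption holds).
Step 4: error magnitude e = S_0/v_1 = S_0·∏_{j≠1}(α_1 − α_j) = 2·5 = 10 ≡ 10 (mod 13).
Step 5: correct position 1: c_1 = r_1 − e = 5 − 10 ≡ 8 (mod 13). Hence c = [8, 9, 10, 12, 5].
  Check: interpolating c through the α_i gives m(x) = 6 + 11·x (degree < 2) with m(α_i) = c_i for every i, so c is indeed a codeword.


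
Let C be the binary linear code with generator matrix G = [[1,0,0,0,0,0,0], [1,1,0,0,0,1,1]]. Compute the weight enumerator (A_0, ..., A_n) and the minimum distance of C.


Weight distribution: A_0 = 1, A_1 = 1, A_3 = 1, A_4 = 1. Minimum distance d = 1.

Enumerate all 2^2 = 4 messages m ∈ F_2^2.
For each, compute codeword c = mG in F_2^7, then tally its weight.
  m = 00 → c = 0000000, weight = 0.
  m = 10 → c = 1000000, weight = 1.
  m = 01 → c = 1100011, weight = 4.
  m = 11 → c = 0100011, weight = 3.
Tally weights:
  weight 0: 1 codewords.
  weight 1: 1 codewords.
  weight 3: 1 codewords.
  weight 4: 1 codewords.
Minimum distance d = smallest w > 0 with A_w > 0 = 1.
Sanity: Σ A_w = 4 = 2^2 = 4 ✓.


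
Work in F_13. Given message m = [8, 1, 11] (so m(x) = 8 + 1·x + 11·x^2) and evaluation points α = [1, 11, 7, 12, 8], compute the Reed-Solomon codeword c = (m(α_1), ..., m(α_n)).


c = [7, 11, 8, 5, 5]

Message polynomial: m(x) = 8 + 1·x + 11·x^2 (mod 13).
For each evaluation point α_i, compute m(α_i) mod 13:
  α_1 = 1: Horner steps 11 → 12 → 7, so m(1) = 7.
  α_2 = 11: Horner steps 11 → 5 → 11, so m(11) = 11.
  α_3 = 7: Horner steps 11 → 0 → 8, so m(7) = 8.
  α_4 = 12: Horner steps 11 → 3 → 5, so m(12) = 5.
  α_5 = 8: Horner steps 11 → 11 → 5, so m(8) = 5.
Codeword c = [7, 11, 8, 5, 5] ∈ F_13^5.


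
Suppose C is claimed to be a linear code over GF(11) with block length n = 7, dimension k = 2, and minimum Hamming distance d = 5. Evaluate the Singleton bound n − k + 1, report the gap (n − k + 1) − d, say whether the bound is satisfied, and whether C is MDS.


Singleton RHS = n − k + 1 = 6, slack = 1, bound satisfied, not MDS.

Singleton bound: d ≤ n − k + 1.
Here n = 7, k = 2, so n − k + 1 = 6.
Given d = 5, check d ≤ 6: YES.
Slack = (n − k + 1) − d = 1.
The code is NOT MDS (slack = 1 > 0).
Description: the claimed parameters are [7, 2, 5]_11; such a code would be non-MDS.


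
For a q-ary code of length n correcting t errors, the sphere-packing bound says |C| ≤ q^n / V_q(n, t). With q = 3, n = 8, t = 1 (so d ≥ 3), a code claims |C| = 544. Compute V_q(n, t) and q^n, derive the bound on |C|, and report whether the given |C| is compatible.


V_q(n, t) = 17, q^n = 6561, Hamming bound = 385, |C| = 544 > bound (violated).

Step 1: Compute V_q(n, t) = Σ_{j=0}^1 C(n, j) (q−1)^j.
  j = 0: C(8,0)·(2)^0 = 1·1 = 1.
  j = 1: C(8,1)·(2)^1 = 8·2 = 16.
  V_q(n, t) = 1 + 16 = 17.
Step 2: q^n = 3^8 = 6561.
Step 3: Hamming bound ⌊q^n / V_q(n,t)⌋ = ⌊6561/17⌋ = 385.
Step 4: Compare |C| = 544 to 385: violated.
The claimed |C| lies above the Hamming bound, so no 3-ary code of length 8 with d ≥ 3 can have 544 codewords.


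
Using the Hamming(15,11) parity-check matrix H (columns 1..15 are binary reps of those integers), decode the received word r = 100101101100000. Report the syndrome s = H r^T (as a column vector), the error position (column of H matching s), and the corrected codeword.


s = (0, 1, 1, 1)^T, error position = 7, corrected codeword c = 100101001100000

Compute s = H r^T mod 2 one row at a time:
  s_1 = 0 + 1 + 1 + 0 + 0 + 0 + 0 + 0 = 2 ≡ 0 (mod 2).
  s_2 = 1 + 0 + 1 + 1 + 0 + 0 + 0 + 0 = 3 ≡ 1 (mod 2).
  s_3 = 0 + 0 + 1 + 1 + 1 + 0 + 0 + 0 = 3 ≡ 1 (mod 2).
  s_4 = 1 + 0 + 0 + 1 + 1 + 0 + 0 + 0 = 3 ≡ 1 (mod 2).
s = (0, 1, 1, 1)^T — this equals column 7 of H (binary 0111), so error is at position 7.
Correct: flip bit 7 of r = 100101101100000 to get c = 100101001100000.


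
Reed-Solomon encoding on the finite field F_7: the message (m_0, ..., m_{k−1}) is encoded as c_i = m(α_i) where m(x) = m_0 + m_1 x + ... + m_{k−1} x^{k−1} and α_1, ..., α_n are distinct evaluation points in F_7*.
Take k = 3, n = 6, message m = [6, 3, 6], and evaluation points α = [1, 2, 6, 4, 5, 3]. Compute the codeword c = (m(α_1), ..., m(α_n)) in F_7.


c = [1, 1, 2, 2, 3, 6]

Message polynomial: m(x) = 6 + 3·x + 6·x^2 (mod 7).
For each evaluation point α_i, compute m(α_i) mod 7:
  α_1 = 1: Horner steps 6 → 2 → 1, so m(1) = 1.
  α_2 = 2: Horner steps 6 → 1 → 1, so m(2) = 1.
  α_3 = 6: Horner steps 6 → 4 → 2, so m(6) = 2.
  α_4 = 4: Horner steps 6 → 6 → 2, so m(4) = 2.
  α_5 = 5: Horner steps 6 → 5 → 3, so m(5) = 3.
  α_6 = 3: Horner steps 6 → 0 → 6, so m(3) = 6.
Codeword c = [1, 1, 2, 2, 3, 6] ∈ F_7^6.


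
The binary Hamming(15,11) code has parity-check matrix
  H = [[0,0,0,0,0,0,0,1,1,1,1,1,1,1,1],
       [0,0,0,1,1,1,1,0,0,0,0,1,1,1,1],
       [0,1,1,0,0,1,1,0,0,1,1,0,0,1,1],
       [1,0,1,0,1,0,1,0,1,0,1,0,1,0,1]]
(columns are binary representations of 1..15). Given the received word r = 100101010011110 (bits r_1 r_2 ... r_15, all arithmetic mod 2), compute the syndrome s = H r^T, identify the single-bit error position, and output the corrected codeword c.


s = (1, 1, 1, 1)^T, error position = 15, corrected codeword c = 100101010011111

Compute s = H r^T mod 2 one row at a time:
  s_1 = 1 + 0 + 0 + 1 + 1 + 1 + 1 + 0 = 5 ≡ 1 (mod 2).
  s_2 = 1 + 0 + 1 + 0 + 1 + 1 + 1 + 0 = 5 ≡ 1 (mod 2).
  s_3 = 0 + 0 + 1 + 0 + 0 + 1 + 1 + 0 = 3 ≡ 1 (mod 2).
  s_4 = 1 + 0 + 0 + 0 + 0 + 1 + 1 + 0 = 3 ≡ 1 (mod 2).
s = (1, 1, 1, 1)^T — this equals column 15 of H (binary 1111), so error is at position 15.
Correct: flip bit 15 of r = 100101010011110 to get c = 100101010011111.


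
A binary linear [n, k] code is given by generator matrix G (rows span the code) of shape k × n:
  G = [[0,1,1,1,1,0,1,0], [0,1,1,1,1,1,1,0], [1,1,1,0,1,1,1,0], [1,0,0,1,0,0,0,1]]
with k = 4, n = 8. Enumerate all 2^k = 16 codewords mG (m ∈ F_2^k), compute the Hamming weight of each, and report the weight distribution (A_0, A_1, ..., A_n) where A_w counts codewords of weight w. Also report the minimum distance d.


Weight distribution: A_0 = 1, A_1 = 2, A_2 = 2, A_3 = 2, A_4 = 1, A_5 = 2, A_6 = 4, A_7 = 2. Minimum distance d = 1.

Enumerate all 2^4 = 16 messages m ∈ F_2^4.
For each, compute codeword c = mG in F_2^8, then tally its weight.
  m = 0000 → c = 00000000, weight = 0.
  m = 1000 → c = 01111010, weight = 5.
  m = 0100 → c = 01111110, weight = 6.
  m = 1100 → c = 00000100, weight = 1.
  m = 0010 → c = 11101110, weight = 6.
  m = 1010 → c = 10010100, weight = 3.
  m = 0110 → c = 10010000, weight = 2.
  m = 1110 → c = 11101010, weight = 5.
  m = 0001 → c = 10010001, weight = 3.
  m = 1001 → c = 11101011, weight = 6.
  m = 0101 → c = 11101111, weight = 7.
  m = 1101 → c = 10010101, weight = 4.
  m = 0011 → c = 01111111, weight = 7.
  m = 1011 → c = 00000101, weight = 2.
  m = 0111 → c = 00000001, weight = 1.
  m = 1111 → c = 01111011, weight = 6.
Tally weights:
  weight 0: 1 codewords.
  weight 1: 2 codewords.
  weight 2: 2 codewords.
  weight 3: 2 codewords.
  weight 4: 1 codewords.
  weight 5: 2 codewords.
  weight 6: 4 codewords.
  weight 7: 2 codewords.
Minimum distance d = smallest w > 0 with A_w > 0 = 1.
Sanity: Σ A_w = 16 = 2^4 = 16 ✓.


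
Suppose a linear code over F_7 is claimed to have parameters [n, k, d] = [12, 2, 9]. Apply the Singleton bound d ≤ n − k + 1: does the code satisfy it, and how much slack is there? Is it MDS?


Singleton RHS = n − k + 1 = 11, slack = 2, bound satisfied, not MDS.

Singleton bound: d ≤ n − k + 1.
Here n = 12, k = 2, so n − k + 1 = 11.
Given d = 9, check d ≤ 11: YES.
Slack = (n − k + 1) − d = 2.
The code is NOT MDS (slack = 2 > 0).
Description: the claimed parameters are [12, 2, 9]_7; such a code would be non-MDS.


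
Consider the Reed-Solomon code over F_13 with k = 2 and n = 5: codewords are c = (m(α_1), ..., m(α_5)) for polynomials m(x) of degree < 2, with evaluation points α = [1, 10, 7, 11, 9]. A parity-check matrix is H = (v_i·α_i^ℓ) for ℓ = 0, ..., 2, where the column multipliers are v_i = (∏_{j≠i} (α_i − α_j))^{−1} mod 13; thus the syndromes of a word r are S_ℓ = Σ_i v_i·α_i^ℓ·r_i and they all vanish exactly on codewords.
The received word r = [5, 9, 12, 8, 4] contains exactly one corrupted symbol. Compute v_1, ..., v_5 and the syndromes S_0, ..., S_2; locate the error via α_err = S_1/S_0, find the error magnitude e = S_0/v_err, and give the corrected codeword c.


S = (12, 4, 10), error at position 5, error magnitude e = 7, c = [5, 9, 12, 8, 10].

Step 1: column multipliers v_i = (∏_{j≠i}(α_i − α_j))^{−1} mod 13.
  i = 1 (α = 1): (1−10)(1−7)(1−11)(1−9) = (−9)·(−6)·(−10)·(−8) = 4320 ≡ 4, so v_1 = 4^{−1} = 10 (mod 13).
  i = 2 (α = 10): (10−1)(10−7)(10−11)(10−9) = 9·3·(−1)·1 = −27 ≡ 12, so v_2 = 12^{−1} = 12 (mod 13).
  i = 3 (α = 7): (7−1)(7−10)(7−11)(7−9) = 6·(−3)·(−4)·(−2) = −144 ≡ 12, so v_3 = 12^{−1} = 12 (mod 13).
  i = 4 (α = 11): (11−1)(11−10)(11−7)(11−9) = 10·1·4·2 = 80 ≡ 2, so v_4 = 2^{−1} = 7 (mod 13).
  i = 5 (α = 9): (9−1)(9−10)(9−7)(9−11) = 8·(−1)·2·(−2) = 32 ≡ 6, so v_5 = 6^{−1} = 11 (mod 13).
  v = [10, 12, 12, 7, 11].
Step 2: syndromes of r = [5, 9, 12, 8, 4] (all sums mod 13).
  S_0 = Σ v_i r_i = 10·5 + 12·9 + 12·12 + 7·8 + 11·4 = 402 ≡ 12.
  S_1 = Σ v_i α_i r_i = 10·1·5 + 12·10·9 + 12·7·12 + 7·11·8 + 11·9·4 = 3150 ≡ 4.
  α_i^2 mod 13 = [1, 9, 10, 4, 3].
  S_2 = Σ v_i α_i^2 r_i = 10·1·5 + 12·9·9 + 12·10·12 + 7·4·8 + 11·3·4 = 2818 ≡ 10.
  S = (12, 4, 10) ≠ 0, so r is not a codeword (an error is present).
Step 3: locate the error. For a single error e at position i, S_ℓ = v_i·e·α_i^ℓ, so α_err = S_1/S_0.
  S_0^{−1} = 12^{−1} = 12 (mod 13), so α_err = 4·12 = 48 ≡ 9 = α_5. Error position i = 5.
  Consistency check: S_2/S_1 = 10·10 = 100 ≡ 9 = α_err ✓ (single-error assumption holds).
Step 4: error magnitude e = S_0/v_5 = S_0·∏_{j≠5}(α_5 − α_j) = 12·6 = 72 ≡ 7 (mod 13).
Step 5: correct position 5: c_5 = r_5 − e = 4 − 7 ≡ 10 (mod 13). Hence c = [5, 9, 12, 8, 10].
  Check: interpolating c through the α_i gives m(x) = 6 + 12·x (degree < 2) with m(α_i) = c_i for every i, so c is indeed a codeword.
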